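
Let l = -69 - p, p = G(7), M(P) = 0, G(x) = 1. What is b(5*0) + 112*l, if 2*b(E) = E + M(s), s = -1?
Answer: -7840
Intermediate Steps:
p = 1
l = -70 (l = -69 - 1*1 = -69 - 1 = -70)
b(E) = E/2 (b(E) = (E + 0)/2 = E/2)
b(5*0) + 112*l = (5*0)/2 + 112*(-70) = (½)*0 - 7840 = 0 - 7840 = -7840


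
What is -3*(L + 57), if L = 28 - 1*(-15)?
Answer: -300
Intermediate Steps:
L = 43 (L = 28 + 15 = 43)
-3*(L + 57) = -3*(43 + 57) = -3*100 = -300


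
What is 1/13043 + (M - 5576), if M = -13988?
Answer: -255173251/13043 ≈ -19564.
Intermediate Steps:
1/13043 + (M - 5576) = 1/13043 + (-13988 - 5576) = 1/13043 - 19564 = -255173251/13043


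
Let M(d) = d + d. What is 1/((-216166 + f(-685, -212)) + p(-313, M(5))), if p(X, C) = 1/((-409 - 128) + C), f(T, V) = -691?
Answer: -527/114283640 ≈ -4.6113e-6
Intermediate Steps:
M(d) = 2*d
p(X, C) = 1/(-537 + C)
1/((-216166 + f(-685, -212)) + p(-313, M(5))) = 1/((-216166 - 691) + 1/(-537 + 2*5)) = 1/(-216857 + 1/(-537 + 10)) = 1/(-216857 + 1/(-527)) = 1/(-216857 - 1/527) = 1/(-114283640/527) = -527/114283640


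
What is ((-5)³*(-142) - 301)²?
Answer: 304467601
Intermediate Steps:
((-5)³*(-142) - 301)² = (-125*(-142) - 301)² = (17750 - 301)² = 17449² = 304467601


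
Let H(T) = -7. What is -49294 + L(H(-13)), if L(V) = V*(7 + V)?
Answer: -49294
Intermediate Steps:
-49294 + L(H(-13)) = -49294 - 7*(7 - 7) = -49294 - 7*0 = -49294 + 0 = -49294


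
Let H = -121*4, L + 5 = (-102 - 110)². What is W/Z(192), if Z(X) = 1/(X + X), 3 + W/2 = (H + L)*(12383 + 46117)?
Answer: 1997274237696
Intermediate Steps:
L = 44939 (L = -5 + (-102 - 110)² = -5 + (-212)² = -5 + 44944 = 44939)
H = -484
W = 5201234994 (W = -6 + 2*((-484 + 44939)*(12383 + 46117)) = -6 + 2*(44455*58500) = -6 + 2*2600617500 = -6 + 5201235000 = 5201234994)
Z(X) = 1/(2*X)
W/Z(192) = 5201234994/(((½)/192)) = 5201234994/(((½)*(1/192))) = 5201234994/(1/384) = 5201234994*384 = 1997274237696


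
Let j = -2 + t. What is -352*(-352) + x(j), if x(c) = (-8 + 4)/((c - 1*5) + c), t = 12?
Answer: 1858556/15 ≈ 1.2390e+5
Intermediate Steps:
j = 10 (j = -2 + 12 = 10)
x(c) = -4/(-5 + 2*c) (x(c) = -4/((c - 5) + c) = -4/((-5 + c) + c) = -4/(-5 + 2*c))
-352*(-352) + x(j) = -352*(-352) - 4/(-5 + 2*10) = 123904 - 4/(-5 + 20) = 123904 - 4/15 = 1858556/15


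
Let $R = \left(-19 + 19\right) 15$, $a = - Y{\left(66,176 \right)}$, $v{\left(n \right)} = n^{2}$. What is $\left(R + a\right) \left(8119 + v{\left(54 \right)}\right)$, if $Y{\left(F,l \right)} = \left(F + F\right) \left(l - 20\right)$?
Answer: $-227232720$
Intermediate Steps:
$Y{\left(F,l \right)} = 2 F \left(-20 + l\right)$
$a = -20592$ ($a = - 2 \cdot 66 \left(-20 + 176\right) = - 2 \cdot 66 \cdot 156 = \left(-1\right) 20592 = -20592$)
$R = 0$ ($R = 0 \cdot 15 = 0$)
$\left(R + a\right) \left(8119 + v{\left(54 \right)}\right) = \left(0 - 20592\right) \left(8119 + 54^{2}\right) = - 20592 \left(8119 + 2916\right) = \left(-20592\right) 11035 = -227232720$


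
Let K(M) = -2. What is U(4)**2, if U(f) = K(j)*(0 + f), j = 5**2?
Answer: 64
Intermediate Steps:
j = 25
U(f) = -2*f (U(f) = -2*(0 + f) = -2*f)
U(4)**2 = (-2*4)**2 = (-8)**2 = 64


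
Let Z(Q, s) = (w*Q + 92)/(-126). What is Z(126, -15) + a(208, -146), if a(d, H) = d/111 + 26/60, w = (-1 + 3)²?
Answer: -56479/23310 ≈ -2.4230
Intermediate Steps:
w = 4 (w = 2² = 4)
Z(Q, s) = -46/63 - 2*Q/63 (Z(Q, s) = (4*Q + 92)/(-126) = (92 + 4*Q)*(-1/126) = -46/63 - 2*Q/63)
a(d, H) = 13/30 + d/111 (a(d, H) = d*(1/111) + 26*(1/60) = d/111 + 13/30 = 13/30 + d/111)
Z(126, -15) + a(208, -146) = (-46/63 - 2/63*126) + (13/30 + (1/111)*208) = (-46/63 - 4) + (13/30 + 208/111) = -298/63 + 2561/1110 = -56479/23310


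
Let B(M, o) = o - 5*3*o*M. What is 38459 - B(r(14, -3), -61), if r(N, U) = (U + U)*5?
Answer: 65970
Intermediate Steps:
r(N, U) = 10*U (r(N, U) = (2*U)*5 = 10*U)
B(M, o) = o - 15*M*o
38459 - B(r(14, -3), -61) = 38459 - (-61)*(1 - 150*(-3)) = 38459 - (-61)*(1 - 15*(-30)) = 38459 - (-61)*(1 + 450) = 38459 - (-61)*451 = 38459 - 1*(-27511) = 38459 + 27511 = 65970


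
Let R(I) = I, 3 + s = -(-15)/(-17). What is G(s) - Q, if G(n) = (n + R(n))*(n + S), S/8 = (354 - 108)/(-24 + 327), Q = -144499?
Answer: 4217189159/29189 ≈ 1.4448e+5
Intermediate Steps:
s = -66/17 (s = -3 - (-15)/(-17) = -3 - (-15)*(-1)/17 = -3 - 5*3/17 = -3 - 15/17 = -66/17 ≈ -3.8824)
S = 656/101 (S = 8*((354 - 108)/(-24 + 327)) = 8*(246/303) = 8*(246*(1/303)) = 8*(82/101) = 656/101 ≈ 6.4950)
G(n) = 2*n*(656/101 + n) (G(n) = (n + n)*(n + 656/101) = (2*n)*(656/101 + n) = 2*n*(656/101 + n))
G(s) - Q = (2/101)*(-66/17)*(656 + 101*(-66/17)) - 1*(-144499) = (2/101)*(-66/17)*(656 - 6666/17) + 144499 = (2/101)*(-66/17)*(4486/17) + 144499 = -592152/29189 + 144499 = 4217189159/29189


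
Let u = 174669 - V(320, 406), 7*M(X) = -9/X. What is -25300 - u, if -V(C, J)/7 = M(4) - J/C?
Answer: -31993259/160 ≈ -1.9996e+5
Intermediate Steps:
M(X) = -9/(7*X) (M(X) = (-9/X)/7 = -9/(7*X))
V(C, J) = 9/4 + 7*J/C (V(C, J) = -7*(-9/7/4 - J/C) = -7*(-9/7*1/4 - J/C) = -7*(-9/28 - J/C) = 9/4 + 7*J/C)
u = 27945259/160 (u = 174669 - (9/4 + 7*406/320) = 174669 - (9/4 + 7*406*(1/320)) = 174669 - (9/4 + 1421/160) = 174669 - 1*1781/160 = 174669 - 1781/160 = 27945259/160 ≈ 1.7466e+5)
-25300 - u = -25300 - 1*27945259/160 = -25300 - 27945259/160 = -31993259/160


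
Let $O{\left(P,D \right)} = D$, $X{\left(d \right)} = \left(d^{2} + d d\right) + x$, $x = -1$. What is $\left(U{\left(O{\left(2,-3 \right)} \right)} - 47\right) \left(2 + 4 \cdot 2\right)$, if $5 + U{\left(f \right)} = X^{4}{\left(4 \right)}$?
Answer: $9234690$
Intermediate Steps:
$X{\left(d \right)} = -1 + 2 d^{2}$ ($X{\left(d \right)} = \left(d^{2} + d d\right) - 1 = \left(d^{2} + d^{2}\right) - 1 = 2 d^{2} - 1 = -1 + 2 d^{2}$)
$U{\left(f \right)} = 923516$ ($U{\left(f \right)} = -5 + \left(-1 + 2 \cdot 4^{2}\right)^{4} = -5 + \left(-1 + 2 \cdot 16\right)^{4} = -5 + \left(-1 + 32\right)^{4} = -5 + 31^{4} = -5 + 923521 = 923516$)
$\left(U{\left(O{\left(2,-3 \right)} \right)} - 47\right) \left(2 + 4 \cdot 2\right) = \left(923516 - 47\right) \left(2 + 4 \cdot 2\right) = 923469 \left(2 + 8\right) = 923469 \cdot 10 = 9234690$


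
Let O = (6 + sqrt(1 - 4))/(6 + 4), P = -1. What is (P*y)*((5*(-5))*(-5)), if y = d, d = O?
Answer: -75 - 25*I*sqrt(3)/2 ≈ -75.0 - 21.651*I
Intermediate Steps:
O = 3/5 + I*sqrt(3)/10 (O = (6 + sqrt(-3))/10 = (6 + I*sqrt(3))*(1/10) = 3/5 + I*sqrt(3)/10 ≈ 0.6 + 0.17321*I)
d = 3/5 + I*sqrt(3)/10 ≈ 0.6 + 0.17321*I
y = 3/5 + I*sqrt(3)/10 ≈ 0.6 + 0.17321*I
(P*y)*((5*(-5))*(-5)) = (-(3/5 + I*sqrt(3)/10))*((5*(-5))*(-5)) = (-3/5 - I*sqrt(3)/10)*(-25*(-5)) = (-3/5 - I*sqrt(3)/10)*125 = -75 - 25*I*sqrt(3)/2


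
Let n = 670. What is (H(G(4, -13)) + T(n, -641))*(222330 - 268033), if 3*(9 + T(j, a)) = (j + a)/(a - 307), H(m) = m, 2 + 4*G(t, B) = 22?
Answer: 521242715/2844 ≈ 1.8328e+5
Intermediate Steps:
G(t, B) = 5 (G(t, B) = -1/2 + (1/4)*22 = -1/2 + 11/2 = 5)
T(j, a) = -9 + (a + j)/(3*(-307 + a)) (T(j, a) = -9 + ((j + a)/(a - 307))/3 = -9 + ((a + j)/(-307 + a))/3 = -9 + (a + j)/(3*(-307 + a)))
(H(G(4, -13)) + T(n, -641))*(222330 - 268033) = (5 + (8289 + 670 - 26*(-641))/(3*(-307 - 641)))*(222330 - 268033) = (5 + (1/3)*(8289 + 670 + 16666)/(-948))*(-45703) = (5 + (1/3)*(-1/948)*25625)*(-45703) = (5 - 25625/2844)*(-45703) = -11405/2844*(-45703) = 521242715/2844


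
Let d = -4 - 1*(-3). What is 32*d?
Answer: -32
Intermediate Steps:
d = -1 (d = -4 + 3 = -1)
32*d = 32*(-1) = -32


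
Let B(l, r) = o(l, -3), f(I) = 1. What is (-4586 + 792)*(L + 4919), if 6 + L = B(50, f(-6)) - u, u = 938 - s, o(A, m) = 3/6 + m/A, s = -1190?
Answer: -264198984/25 ≈ -1.0568e+7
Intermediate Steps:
o(A, m) = ½ + m/A (o(A, m) = 3*(⅙) + m/A = ½ + m/A)
B(l, r) = (-3 + l/2)/l
u = 2128 (u = 938 - 1*(-1190) = 938 + 1190 = 2128)
L = -53339/25 (L = -6 + ((½)*(-6 + 50)/50 - 1*2128) = -6 + ((½)*(1/50)*44 - 2128) = -6 + (11/25 - 2128) = -6 - 53189/25 = -53339/25 ≈ -2133.6)
(-4586 + 792)*(L + 4919) = (-4586 + 792)*(-53339/25 + 4919) = -3794*69636/25 = -264198984/25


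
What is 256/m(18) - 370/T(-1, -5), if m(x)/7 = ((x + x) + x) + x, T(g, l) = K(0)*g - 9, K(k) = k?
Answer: 874/21 ≈ 41.619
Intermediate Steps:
T(g, l) = -9 (T(g, l) = 0*g - 9 = 0 - 9 = -9)
m(x) = 28*x (m(x) = 7*(((x + x) + x) + x) = 7*((2*x + x) + x) = 7*(3*x + x) = 7*(4*x) = 28*x)
256/m(18) - 370/T(-1, -5) = 256/((28*18)) - 370/(-9) = 256/504 - 370*(-⅑) = 256*(1/504) + 370/9 = 32/63 + 370/9 = 874/21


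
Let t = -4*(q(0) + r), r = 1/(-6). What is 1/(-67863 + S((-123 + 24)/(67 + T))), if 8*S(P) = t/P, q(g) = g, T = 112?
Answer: -1188/80621423 ≈ -1.4736e-5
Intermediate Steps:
r = -1/6 ≈ -0.16667
t = 2/3 (t = -4*(0 - 1/6) = -4*(-1/6) = 2/3 ≈ 0.66667)
S(P) = 1/(12*P) (S(P) = (2/(3*P))/8 = 1/(12*P))
1/(-67863 + S((-123 + 24)/(67 + T))) = 1/(-67863 + 1/(12*(((-123 + 24)/(67 + 112))))) = 1/(-67863 + 1/(12*((-99/179)))) = 1/(-67863 + 1/(12*((-99*1/179)))) = 1/(-67863 + 1/(12*(-99/179))) = 1/(-67863 + (1/12)*(-179/99)) = 1/(-67863 - 179/1188) = 1/(-80621423/1188) = -1188/80621423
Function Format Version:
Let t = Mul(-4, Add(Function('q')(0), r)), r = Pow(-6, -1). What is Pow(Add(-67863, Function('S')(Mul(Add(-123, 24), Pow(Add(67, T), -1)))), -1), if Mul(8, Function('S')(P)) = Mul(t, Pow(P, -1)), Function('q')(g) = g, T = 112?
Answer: Rational(-1188, 80621423) ≈ -1.4736e-5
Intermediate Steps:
r = Rational(-1, 6) ≈ -0.16667
t = Rational(2, 3) (t = Mul(-4, Add(0, Rational(-1, 6))) = Mul(-4, Rational(-1, 6)) = Rational(2, 3) ≈ 0.66667)
Function('S')(P) = Mul(Rational(1, 12), Pow(P, -1)) (Function('S')(P) = Mul(Rational(1, 8), Mul(Rational(2, 3), Pow(P, -1))) = Mul(Rational(1, 12), Pow(P, -1)))
Pow(Add(-67863, Function('S')(Mul(Add(-123, 24), Pow(Add(67, T), -1)))), -1) = Pow(Add(-67863, Mul(Rational(1, 12), Pow(Mul(Add(-123, 24), Pow(Add(67, 112), -1)), -1))), -1) = Pow(Add(-67863, Mul(Rational(1, 12), Pow(Mul(-99, Pow(179, -1)), -1))), -1) = Pow(Add(-67863, Mul(Rational(1, 12), Pow(Mul(-99, Rational(1, 179)), -1))), -1) = Pow(Add(-67863, Mul(Rational(1, 12), Pow(Rational(-99, 179), -1))), -1) = Pow(Add(-67863, Mul(Rational(1, 12), Rational(-179, 99))), -1) = Pow(Add(-67863, Rational(-179, 1188)), -1) = Pow(Rational(-80621423, 1188), -1) = Rational(-1188, 80621423)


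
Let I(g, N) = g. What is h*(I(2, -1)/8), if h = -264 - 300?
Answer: -141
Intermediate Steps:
h = -564
h*(I(2, -1)/8) = -1128/8 = -564*¼ = -141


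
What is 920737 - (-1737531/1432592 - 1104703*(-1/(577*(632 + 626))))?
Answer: 478723150692509967/519934912336 ≈ 9.2074e+5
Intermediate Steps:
920737 - (-1737531/1432592 - 1104703*(-1/(577*(632 + 626)))) = 920737 - (-1737531*1/1432592 - 1104703/((-577*1258))) = 920737 - (-1737531/1432592 - 1104703/(-725866)) = 920737 - (-1737531/1432592 - 1104703*(-1/725866)) = 920737 - (-1737531/1432592 + 1104703/725866) = 920737 - 1*160687001665/519934912336 = 920737 - 160687001665/519934912336 = 478723150692509967/519934912336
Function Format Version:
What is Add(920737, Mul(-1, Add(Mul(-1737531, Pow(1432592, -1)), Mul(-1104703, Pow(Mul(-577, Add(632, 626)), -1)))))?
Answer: Rational(478723150692509967, 519934912336) ≈ 9.2074e+5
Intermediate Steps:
Add(920737, Mul(-1, Add(Mul(-1737531, Pow(1432592, -1)), Mul(-1104703, Pow(Mul(-577, Add(632, 626)), -1))))) = Add(920737, Mul(-1, Add(Mul(-1737531, Rational(1, 1432592)), Mul(-1104703, Pow(Mul(-577, 1258), -1))))) = Add(920737, Mul(-1, Add(Rational(-1737531, 1432592), Mul(-1104703, Pow(-725866, -1))))) = Add(920737, Mul(-1, Add(Rational(-1737531, 1432592), Mul(-1104703, Rational(-1, 725866))))) = Add(920737, Mul(-1, Add(Rational(-1737531, 1432592), Rational(1104703, 725866)))) = Add(920737, Mul(-1, Rational(160687001665, 519934912336))) = Add(920737, Rational(-160687001665, 519934912336)) = Rational(478723150692509967, 519934912336)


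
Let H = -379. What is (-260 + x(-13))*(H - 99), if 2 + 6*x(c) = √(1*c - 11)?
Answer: 373318/3 - 478*I*√6/3 ≈ 1.2444e+5 - 390.29*I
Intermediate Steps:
x(c) = -⅓ + √(-11 + c)/6 (x(c) = -⅓ + √(1*c - 11)/6 = -⅓ + √(c - 11)/6 = -⅓ + √(-11 + c)/6)
(-260 + x(-13))*(H - 99) = (-260 + (-⅓ + √(-11 - 13)/6))*(-379 - 99) = (-260 + (-⅓ + √(-24)/6))*(-478) = (-260 + (-⅓ + (2*I*√6)/6))*(-478) = (-260 + (-⅓ + I*√6/3))*(-478) = (-781/3 + I*√6/3)*(-478) = 373318/3 - 478*I*√6/3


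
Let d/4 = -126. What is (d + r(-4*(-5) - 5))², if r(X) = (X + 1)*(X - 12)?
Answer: 207936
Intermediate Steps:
d = -504 (d = 4*(-126) = -504)
r(X) = (1 + X)*(-12 + X)
(d + r(-4*(-5) - 5))² = (-504 + (-12 + (-4*(-5) - 5)² - 11*(-4*(-5) - 5)))² = (-504 + (-12 + (20 - 5)² - 11*(20 - 5)))² = (-504 + (-12 + 15² - 11*15))² = (-504 + (-12 + 225 - 165))² = (-504 + 48)² = (-456)² = 207936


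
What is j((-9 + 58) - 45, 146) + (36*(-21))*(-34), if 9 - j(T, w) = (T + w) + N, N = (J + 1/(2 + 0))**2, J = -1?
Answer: 102251/4 ≈ 25563.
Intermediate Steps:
N = 1/4 (N = (-1 + 1/(2 + 0))**2 = (-1 + 1/2)**2 = (-1/2)**2 = 1/4 ≈ 0.25000)
j(T, w) = 35/4 - T - w (j(T, w) = 9 - ((T + w) + 1/4) = 9 - (1/4 + T + w) = 9 + (-1/4 - T - w) = 35/4 - T - w)
j((-9 + 58) - 45, 146) + (36*(-21))*(-34) = (35/4 - ((-9 + 58) - 45) - 1*146) + (36*(-21))*(-34) = (35/4 - (49 - 45) - 146) - 756*(-34) = (35/4 - 1*4 - 146) + 25704 = (35/4 - 4 - 146) + 25704 = -565/4 + 25704 = 102251/4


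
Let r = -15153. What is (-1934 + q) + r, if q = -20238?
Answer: -37325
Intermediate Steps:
(-1934 + q) + r = (-1934 - 20238) - 15153 = -22172 - 15153 = -37325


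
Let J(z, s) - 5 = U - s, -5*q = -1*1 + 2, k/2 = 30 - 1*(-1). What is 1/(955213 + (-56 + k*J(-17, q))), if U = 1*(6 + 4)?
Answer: 5/4780497 ≈ 1.0459e-6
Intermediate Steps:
k = 62 (k = 2*(30 - 1*(-1)) = 2*(30 + 1) = 2*31 = 62)
q = -⅕ (q = -(-1*1 + 2)/5 = -(-1 + 2)/5 = -⅕*1 = -⅕ ≈ -0.20000)
U = 10 (U = 1*10 = 10)
J(z, s) = 15 - s (J(z, s) = 5 + (10 - s) = 15 - s)
1/(955213 + (-56 + k*J(-17, q))) = 1/(955213 + (-56 + 62*(15 - 1*(-⅕)))) = 1/(955213 + (-56 + 62*(15 + ⅕))) = 1/(955213 + (-56 + 62*(76/5))) = 1/(955213 + (-56 + 4712/5)) = 1/(955213 + 4432/5) = 1/(4780497/5) = 5/4780497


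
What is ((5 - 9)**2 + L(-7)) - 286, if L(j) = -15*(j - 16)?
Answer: 75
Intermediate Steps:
L(j) = 240 - 15*j (L(j) = -15*(-16 + j) = 240 - 15*j)
((5 - 9)**2 + L(-7)) - 286 = ((5 - 9)**2 + (240 - 15*(-7))) - 286 = ((-4)**2 + (240 + 105)) - 286 = (16 + 345) - 286 = 361 - 286 = 75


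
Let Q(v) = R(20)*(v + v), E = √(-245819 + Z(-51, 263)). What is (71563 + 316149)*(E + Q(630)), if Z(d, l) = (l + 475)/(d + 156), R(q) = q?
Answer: 9770342400 + 387712*I*√301119665/35 ≈ 9.7703e+9 + 1.9223e+8*I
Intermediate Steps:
Z(d, l) = (475 + l)/(156 + d)
E = I*√301119665/35 (E = √(-245819 + (475 + 263)/(156 - 51)) = √(-245819 + 738/105) = √(-245819 + (1/105)*738) = √(-245819 + 246/35) = √(-8603419/35) = I*√301119665/35 ≈ 495.79*I)
Q(v) = 40*v (Q(v) = 20*(v + v) = 20*(2*v) = 40*v)
(71563 + 316149)*(E + Q(630)) = (71563 + 316149)*(I*√301119665/35 + 40*630) = 387712*(I*√301119665/35 + 25200) = 387712*(25200 + I*√301119665/35) = 9770342400 + 387712*I*√301119665/35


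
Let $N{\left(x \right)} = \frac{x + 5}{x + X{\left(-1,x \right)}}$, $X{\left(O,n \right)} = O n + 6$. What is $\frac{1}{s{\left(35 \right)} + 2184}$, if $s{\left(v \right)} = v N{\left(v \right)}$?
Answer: $\frac{3}{7252} \approx 0.00041368$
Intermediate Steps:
$X{\left(O,n \right)} = 6 + O n$
$N{\left(x \right)} = \frac{5}{6} + \frac{x}{6}$ ($N{\left(x \right)} = \frac{x + 5}{x - \left(-6 + x\right)} = \frac{5 + x}{6} = \left(5 + x\right) \frac{1}{6} = \frac{5}{6} + \frac{x}{6}$)
$s{\left(v \right)} = v \left(\frac{5}{6} + \frac{v}{6}\right)$
$\frac{1}{s{\left(35 \right)} + 2184} = \frac{1}{\frac{1}{6} \cdot 35 \left(5 + 35\right) + 2184} = \frac{1}{\frac{1}{6} \cdot 35 \cdot 40 + 2184} = \frac{1}{\frac{700}{3} + 2184} = \frac{1}{\frac{7252}{3}} = \frac{3}{7252}$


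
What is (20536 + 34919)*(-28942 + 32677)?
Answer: 207124425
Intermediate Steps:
(20536 + 34919)*(-28942 + 32677) = 55455*3735 = 207124425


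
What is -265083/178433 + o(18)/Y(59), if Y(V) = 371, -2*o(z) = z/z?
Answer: -196870019/132397286 ≈ -1.4870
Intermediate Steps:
o(z) = -½ (o(z) = -z/(2*z) = -½*1 = -½)
-265083/178433 + o(18)/Y(59) = -265083/178433 - ½/371 = -265083*1/178433 - ½*1/371 = -265083/178433 - 1/742 = -196870019/132397286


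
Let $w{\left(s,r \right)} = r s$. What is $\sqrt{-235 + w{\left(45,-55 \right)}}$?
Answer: $i \sqrt{2710} \approx 52.058 i$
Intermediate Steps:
$\sqrt{-235 + w{\left(45,-55 \right)}} = \sqrt{-235 - 2475} = \sqrt{-2710} = i \sqrt{2710}$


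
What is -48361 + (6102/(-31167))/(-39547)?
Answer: -6623099932543/136951261 ≈ -48361.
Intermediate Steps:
-48361 + (6102/(-31167))/(-39547) = -48361 + (6102*(-1/31167))*(-1/39547) = -48361 - 678/3463*(-1/39547) = -48361 + 678/136951261 = -6623099932543/136951261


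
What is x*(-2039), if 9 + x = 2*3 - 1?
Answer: 8156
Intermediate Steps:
x = -4 (x = -9 + (2*3 - 1) = -9 + (6 - 1) = -9 + 5 = -4)
x*(-2039) = -4*(-2039) = 8156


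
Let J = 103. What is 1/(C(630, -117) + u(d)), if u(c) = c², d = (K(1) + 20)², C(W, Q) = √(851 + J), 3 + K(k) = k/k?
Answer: 5832/612219979 - √106/3673319874 ≈ 9.5232e-6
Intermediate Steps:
K(k) = -2 (K(k) = -3 + k/k = -3 + 1 = -2)
C(W, Q) = 3*√106 (C(W, Q) = √(851 + 103) = √954 = 3*√106)
d = 324 (d = (-2 + 20)² = 18² = 324)
1/(C(630, -117) + u(d)) = 1/(3*√106 + 324²) = 1/(3*√106 + 104976) = 1/(104976 + 3*√106)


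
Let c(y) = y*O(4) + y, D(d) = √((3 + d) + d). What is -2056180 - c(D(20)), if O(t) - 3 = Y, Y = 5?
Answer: -2056180 - 9*√43 ≈ -2.0562e+6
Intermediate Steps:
O(t) = 8 (O(t) = 3 + 5 = 8)
D(d) = √(3 + 2*d)
c(y) = 9*y (c(y) = y*8 + y = 8*y + y = 9*y)
-2056180 - c(D(20)) = -2056180 - 9*√(3 + 2*20) = -2056180 - 9*√(3 + 40) = -2056180 - 9*√43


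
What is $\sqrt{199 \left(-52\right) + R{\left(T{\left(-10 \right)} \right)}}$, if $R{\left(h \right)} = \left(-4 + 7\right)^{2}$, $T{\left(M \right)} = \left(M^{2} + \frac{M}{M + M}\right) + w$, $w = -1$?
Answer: $7 i \sqrt{211} \approx 101.68 i$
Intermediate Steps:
$T{\left(M \right)} = - \frac{1}{2} + M^{2}$ ($T{\left(M \right)} = \left(M^{2} + \frac{M}{M + M}\right) - 1 = \left(M^{2} + \frac{M}{2 M}\right) - 1 = \left(M^{2} + \frac{1}{2 M} M\right) - 1 = \left(M^{2} + \frac{1}{2}\right) - 1 = \left(\frac{1}{2} + M^{2}\right) - 1 = - \frac{1}{2} + M^{2}$)
$R{\left(h \right)} = 9$ ($R{\left(h \right)} = 3^{2} = 9$)
$\sqrt{199 \left(-52\right) + R{\left(T{\left(-10 \right)} \right)}} = \sqrt{199 \left(-52\right) + 9} = \sqrt{-10348 + 9} = \sqrt{-10339} = 7 i \sqrt{211}$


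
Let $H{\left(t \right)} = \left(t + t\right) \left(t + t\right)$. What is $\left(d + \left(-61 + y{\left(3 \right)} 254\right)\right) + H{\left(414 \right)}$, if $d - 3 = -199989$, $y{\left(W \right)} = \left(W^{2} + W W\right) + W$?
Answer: $490871$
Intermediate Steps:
$H{\left(t \right)} = 4 t^{2}$ ($H{\left(t \right)} = 2 t 2 t = 4 t^{2}$)
$y{\left(W \right)} = W + 2 W^{2}$ ($y{\left(W \right)} = \left(W^{2} + W^{2}\right) + W = 2 W^{2} + W = W + 2 W^{2}$)
$d = -199986$ ($d = 3 - 199989 = -199986$)
$\left(d + \left(-61 + y{\left(3 \right)} 254\right)\right) + H{\left(414 \right)} = \left(-199986 - \left(61 - 3 \left(1 + 2 \cdot 3\right) 254\right)\right) + 4 \cdot 414^{2} = \left(-199986 - \left(61 - 3 \left(1 + 6\right) 254\right)\right) + 4 \cdot 171396 = \left(-199986 - \left(61 - 3 \cdot 7 \cdot 254\right)\right) + 685584 = \left(-199986 + \left(-61 + 21 \cdot 254\right)\right) + 685584 = \left(-199986 + \left(-61 + 5334\right)\right) + 685584 = \left(-199986 + 5273\right) + 685584 = -194713 + 685584 = 490871$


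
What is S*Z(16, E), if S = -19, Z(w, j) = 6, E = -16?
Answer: -114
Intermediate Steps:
S*Z(16, E) = -19*6 = -114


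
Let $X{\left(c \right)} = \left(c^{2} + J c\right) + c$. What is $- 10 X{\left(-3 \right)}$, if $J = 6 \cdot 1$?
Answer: $120$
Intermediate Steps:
$J = 6$
$X{\left(c \right)} = c^{2} + 7 c$ ($X{\left(c \right)} = \left(c^{2} + 6 c\right) + c = c^{2} + 7 c$)
$- 10 X{\left(-3 \right)} = - 10 \left(- 3 \left(7 - 3\right)\right) = - 10 \left(\left(-3\right) 4\right) = \left(-10\right) \left(-12\right) = 120$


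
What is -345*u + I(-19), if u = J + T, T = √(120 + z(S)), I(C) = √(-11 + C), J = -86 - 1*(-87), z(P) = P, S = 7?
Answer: -345 - 345*√127 + I*√30 ≈ -4233.0 + 5.4772*I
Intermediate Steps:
J = 1 (J = -86 + 87 = 1)
T = √127 (T = √(120 + 7) = √127 ≈ 11.269)
u = 1 + √127 ≈ 12.269
-345*u + I(-19) = -345*(1 + √127) + √(-11 - 19) = (-345 - 345*√127) + √(-30) = (-345 - 345*√127) + I*√30 = -345 - 345*√127 + I*√30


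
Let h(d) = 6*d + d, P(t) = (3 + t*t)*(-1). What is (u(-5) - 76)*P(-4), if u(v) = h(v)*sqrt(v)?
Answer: 1444 + 665*I*sqrt(5) ≈ 1444.0 + 1487.0*I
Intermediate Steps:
P(t) = -3 - t**2 (P(t) = (3 + t**2)*(-1) = -3 - t**2)
h(d) = 7*d
u(v) = 7*v**(3/2) (u(v) = (7*v)*sqrt(v) = 7*v**(3/2))
(u(-5) - 76)*P(-4) = (7*(-5)**(3/2) - 76)*(-3 - 1*(-4)**2) = (7*(-5*I*sqrt(5)) - 76)*(-3 - 1*16) = (-35*I*sqrt(5) - 76)*(-3 - 16) = (-76 - 35*I*sqrt(5))*(-19) = 1444 + 665*I*sqrt(5)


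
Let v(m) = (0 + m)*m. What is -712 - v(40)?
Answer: -2312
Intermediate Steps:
v(m) = m² (v(m) = m*m = m²)
-712 - v(40) = -712 - 1*40² = -712 - 1*1600 = -712 - 1600 = -2312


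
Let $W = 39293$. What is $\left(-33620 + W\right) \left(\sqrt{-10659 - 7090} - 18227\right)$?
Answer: $-103401771 + 5673 i \sqrt{17749} \approx -1.034 \cdot 10^{8} + 7.5579 \cdot 10^{5} i$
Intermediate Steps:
$\left(-33620 + W\right) \left(\sqrt{-10659 - 7090} - 18227\right) = \left(-33620 + 39293\right) \left(\sqrt{-10659 - 7090} - 18227\right) = 5673 \left(\sqrt{-17749} - 18227\right) = 5673 \left(i \sqrt{17749} - 18227\right) = 5673 \left(-18227 + i \sqrt{17749}\right) = -103401771 + 5673 i \sqrt{17749}$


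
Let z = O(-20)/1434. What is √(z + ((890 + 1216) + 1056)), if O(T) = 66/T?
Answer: √18061647055/2390 ≈ 56.232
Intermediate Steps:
z = -11/4780 (z = (66/(-20))/1434 = (66*(-1/20))*(1/1434) = -33/10*1/1434 = -11/4780 ≈ -0.0023013)
√(z + ((890 + 1216) + 1056)) = √(-11/4780 + ((890 + 1216) + 1056)) = √(-11/4780 + (2106 + 1056)) = √(-11/4780 + 3162) = √(15114349/4780) = √18061647055/2390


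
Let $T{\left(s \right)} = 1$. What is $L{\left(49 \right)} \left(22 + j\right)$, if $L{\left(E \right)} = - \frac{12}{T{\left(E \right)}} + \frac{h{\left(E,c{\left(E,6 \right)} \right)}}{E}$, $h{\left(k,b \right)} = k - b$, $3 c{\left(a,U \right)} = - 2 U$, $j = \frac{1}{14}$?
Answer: $- \frac{165315}{686} \approx -240.98$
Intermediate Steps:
$j = \frac{1}{14} \approx 0.071429$
$c{\left(a,U \right)} = - \frac{2 U}{3}$ ($c{\left(a,U \right)} = \frac{\left(-2\right) U}{3} = - \frac{2 U}{3}$)
$L{\left(E \right)} = -12 + \frac{4 + E}{E}$ ($L{\left(E \right)} = - \frac{12}{1} + \frac{E - \left(- \frac{2}{3}\right) 6}{E} = \left(-12\right) 1 + \frac{E - -4}{E} = -12 + \frac{E + 4}{E} = -12 + \frac{4 + E}{E}$)
$L{\left(49 \right)} \left(22 + j\right) = \left(-11 + \frac{4}{49}\right) \left(22 + \frac{1}{14}\right) = \left(-11 + 4 \cdot \frac{1}{49}\right) \frac{309}{14} = \left(-11 + \frac{4}{49}\right) \frac{309}{14} = \left(- \frac{535}{49}\right) \frac{309}{14} = - \frac{165315}{686}$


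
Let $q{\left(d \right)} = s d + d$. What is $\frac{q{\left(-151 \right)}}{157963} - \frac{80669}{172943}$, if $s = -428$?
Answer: $- \frac{1591871436}{27318595109} \approx -0.058271$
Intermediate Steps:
$q{\left(d \right)} = - 427 d$ ($q{\left(d \right)} = - 428 d + d = - 427 d$)
$\frac{q{\left(-151 \right)}}{157963} - \frac{80669}{172943} = \frac{\left(-427\right) \left(-151\right)}{157963} - \frac{80669}{172943} = 64477 \cdot \frac{1}{157963} - \frac{80669}{172943} = \frac{64477}{157963} - \frac{80669}{172943} = - \frac{1591871436}{27318595109}$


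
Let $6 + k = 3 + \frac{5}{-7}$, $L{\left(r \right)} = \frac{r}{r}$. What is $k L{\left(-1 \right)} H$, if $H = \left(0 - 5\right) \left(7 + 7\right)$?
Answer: $260$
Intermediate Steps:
$H = -70$ ($H = \left(-5\right) 14 = -70$)
$L{\left(r \right)} = 1$
$k = - \frac{26}{7}$ ($k = -6 + \left(3 + \frac{5}{-7}\right) = -6 + \left(3 + 5 \left(- \frac{1}{7}\right)\right) = -6 + \left(3 - \frac{5}{7}\right) = -6 + \frac{16}{7} = - \frac{26}{7} \approx -3.7143$)
$k L{\left(-1 \right)} H = \left(- \frac{26}{7}\right) 1 \left(-70\right) = \left(- \frac{26}{7}\right) \left(-70\right) = 260$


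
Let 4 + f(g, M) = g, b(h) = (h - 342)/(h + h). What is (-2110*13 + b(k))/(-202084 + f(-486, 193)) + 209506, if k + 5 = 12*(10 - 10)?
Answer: 424404958393/2025740 ≈ 2.0951e+5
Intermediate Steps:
k = -5 (k = -5 + 12*(10 - 10) = -5 + 12*0 = -5 + 0 = -5)
b(h) = (-342 + h)/(2*h) (b(h) = (-342 + h)/((2*h)) = (-342 + h)*(1/(2*h)) = (-342 + h)/(2*h))
f(g, M) = -4 + g
(-2110*13 + b(k))/(-202084 + f(-486, 193)) + 209506 = (-2110*13 + (1/2)*(-342 - 5)/(-5))/(-202084 + (-4 - 486)) + 209506 = (-27430 + (1/2)*(-1/5)*(-347))/(-202084 - 490) + 209506 = (-27430 + 347/10)/(-202574) + 209506 = -273953/10*(-1/202574) + 209506 = 273953/2025740 + 209506 = 424404958393/2025740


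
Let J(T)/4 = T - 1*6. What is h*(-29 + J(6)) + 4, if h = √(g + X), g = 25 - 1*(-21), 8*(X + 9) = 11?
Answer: 4 - 29*√614/4 ≈ -175.65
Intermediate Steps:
J(T) = -24 + 4*T (J(T) = 4*(T - 1*6) = 4*(T - 6) = 4*(-6 + T) = -24 + 4*T)
X = -61/8 (X = -9 + (⅛)*11 = -9 + 11/8 = -61/8 ≈ -7.6250)
g = 46 (g = 25 + 21 = 46)
h = √614/4 (h = √(46 - 61/8) = √(307/8) = √614/4 ≈ 6.1948)
h*(-29 + J(6)) + 4 = (√614/4)*(-29 + (-24 + 4*6)) + 4 = (√614/4)*(-29 + (-24 + 24)) + 4 = (√614/4)*(-29 + 0) + 4 = (√614/4)*(-29) + 4 = -29*√614/4 + 4 = 4 - 29*√614/4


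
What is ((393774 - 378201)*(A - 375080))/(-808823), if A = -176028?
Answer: 8582404884/808823 ≈ 10611.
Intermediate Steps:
((393774 - 378201)*(A - 375080))/(-808823) = ((393774 - 378201)*(-176028 - 375080))/(-808823) = (15573*(-551108))*(-1/808823) = -8582404884*(-1/808823) = 8582404884/808823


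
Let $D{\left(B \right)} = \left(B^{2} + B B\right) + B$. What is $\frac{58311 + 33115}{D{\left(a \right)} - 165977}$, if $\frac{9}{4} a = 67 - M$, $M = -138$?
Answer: $- \frac{7405506}{12091957} \approx -0.61243$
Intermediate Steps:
$a = \frac{820}{9}$ ($a = \frac{4 \left(67 - -138\right)}{9} = \frac{4 \left(67 + 138\right)}{9} = \frac{4}{9} \cdot 205 = \frac{820}{9} \approx 91.111$)
$D{\left(B \right)} = B + 2 B^{2}$ ($D{\left(B \right)} = \left(B^{2} + B^{2}\right) + B = 2 B^{2} + B = B + 2 B^{2}$)
$\frac{58311 + 33115}{D{\left(a \right)} - 165977} = \frac{58311 + 33115}{\frac{820 \left(1 + 2 \cdot \frac{820}{9}\right)}{9} - 165977} = \frac{91426}{\frac{820 \left(1 + \frac{1640}{9}\right)}{9} - 165977} = \frac{91426}{\frac{820}{9} \cdot \frac{1649}{9} - 165977} = \frac{91426}{\frac{1352180}{81} - 165977} = \frac{91426}{- \frac{12091957}{81}} = 91426 \left(- \frac{81}{12091957}\right) = - \frac{7405506}{12091957}$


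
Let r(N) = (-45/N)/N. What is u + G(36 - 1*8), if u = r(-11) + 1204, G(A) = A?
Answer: 149027/121 ≈ 1231.6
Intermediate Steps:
r(N) = -45/N**2
u = 145639/121 (u = -45/(-11)**2 + 1204 = -45*1/121 + 1204 = -45/121 + 1204 = 145639/121 ≈ 1203.6)
u + G(36 - 1*8) = 145639/121 + (36 - 1*8) = 145639/121 + (36 - 8) = 145639/121 + 28 = 149027/121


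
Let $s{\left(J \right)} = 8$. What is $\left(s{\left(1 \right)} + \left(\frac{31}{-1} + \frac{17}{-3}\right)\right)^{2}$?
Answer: $\frac{7396}{9} \approx 821.78$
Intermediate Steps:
$\left(s{\left(1 \right)} + \left(\frac{31}{-1} + \frac{17}{-3}\right)\right)^{2} = \left(8 + \left(\frac{31}{-1} + \frac{17}{-3}\right)\right)^{2} = \left(8 + \left(31 \left(-1\right) + 17 \left(- \frac{1}{3}\right)\right)\right)^{2} = \left(8 - \frac{110}{3}\right)^{2} = \left(- \frac{86}{3}\right)^{2} = \frac{7396}{9}$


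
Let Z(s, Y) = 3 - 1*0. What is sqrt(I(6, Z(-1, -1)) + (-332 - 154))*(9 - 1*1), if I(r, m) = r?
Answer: 32*I*sqrt(30) ≈ 175.27*I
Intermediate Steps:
Z(s, Y) = 3 (Z(s, Y) = 3 + 0 = 3)
sqrt(I(6, Z(-1, -1)) + (-332 - 154))*(9 - 1*1) = sqrt(6 + (-332 - 154))*(9 - 1*1) = sqrt(6 - 486)*(9 - 1) = sqrt(-480)*8 = (4*I*sqrt(30))*8 = 32*I*sqrt(30)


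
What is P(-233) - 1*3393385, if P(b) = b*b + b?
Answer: -3339329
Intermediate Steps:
P(b) = b + b² (P(b) = b² + b = b + b²)
P(-233) - 1*3393385 = -233*(1 - 233) - 1*3393385 = -233*(-232) - 3393385 = 54056 - 3393385 = -3339329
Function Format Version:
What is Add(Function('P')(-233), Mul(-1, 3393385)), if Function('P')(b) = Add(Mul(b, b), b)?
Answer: -3339329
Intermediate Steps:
Function('P')(b) = Add(b, Pow(b, 2)) (Function('P')(b) = Add(Pow(b, 2), b) = Add(b, Pow(b, 2)))
Add(Function('P')(-233), Mul(-1, 3393385)) = Add(Mul(-233, Add(1, -233)), Mul(-1, 3393385)) = Add(Mul(-233, -232), -3393385) = Add(54056, -3393385) = -3339329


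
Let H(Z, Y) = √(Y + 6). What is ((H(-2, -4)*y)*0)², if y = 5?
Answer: 0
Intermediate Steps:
H(Z, Y) = √(6 + Y)
((H(-2, -4)*y)*0)² = ((√(6 - 4)*5)*0)² = ((√2*5)*0)² = ((5*√2)*0)² = 0² = 0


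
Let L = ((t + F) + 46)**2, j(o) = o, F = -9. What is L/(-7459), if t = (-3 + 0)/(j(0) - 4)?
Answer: -22801/119344 ≈ -0.19105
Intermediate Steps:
t = 3/4 (t = (-3 + 0)/(0 - 4) = -3/(-4) = -3*(-1/4) = 3/4 ≈ 0.75000)
L = 22801/16 (L = ((3/4 - 9) + 46)**2 = (-33/4 + 46)**2 = (151/4)**2 = 22801/16 ≈ 1425.1)
L/(-7459) = (22801/16)/(-7459) = (22801/16)*(-1/7459) = -22801/119344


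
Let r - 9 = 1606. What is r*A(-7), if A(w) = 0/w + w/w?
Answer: 1615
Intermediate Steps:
r = 1615 (r = 9 + 1606 = 1615)
A(w) = 1 (A(w) = 0 + 1 = 1)
r*A(-7) = 1615*1 = 1615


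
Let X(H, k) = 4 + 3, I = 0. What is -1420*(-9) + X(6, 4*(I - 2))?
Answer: 12787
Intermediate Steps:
X(H, k) = 7
-1420*(-9) + X(6, 4*(I - 2)) = -1420*(-9) + 7 = -142*(-90) + 7 = 12780 + 7 = 12787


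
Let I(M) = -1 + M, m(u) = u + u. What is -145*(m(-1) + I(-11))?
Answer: 2030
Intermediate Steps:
m(u) = 2*u
-145*(m(-1) + I(-11)) = -145*(2*(-1) + (-1 - 11)) = -145*(-2 - 12) = -145*(-14) = 2030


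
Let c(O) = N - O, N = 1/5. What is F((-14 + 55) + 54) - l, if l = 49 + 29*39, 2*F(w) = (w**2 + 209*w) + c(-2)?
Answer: 132611/10 ≈ 13261.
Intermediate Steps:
N = 1/5 ≈ 0.20000
c(O) = 1/5 - O
F(w) = 11/10 + w**2/2 + 209*w/2 (F(w) = ((w**2 + 209*w) + (1/5 - 1*(-2)))/2 = ((w**2 + 209*w) + (1/5 + 2))/2 = ((w**2 + 209*w) + 11/5)/2 = (11/5 + w**2 + 209*w)/2 = 11/10 + w**2/2 + 209*w/2)
l = 1180 (l = 49 + 1131 = 1180)
F((-14 + 55) + 54) - l = (11/10 + ((-14 + 55) + 54)**2/2 + 209*((-14 + 55) + 54)/2) - 1*1180 = (11/10 + (41 + 54)**2/2 + 209*(41 + 54)/2) - 1180 = (11/10 + (1/2)*95**2 + (209/2)*95) - 1180 = (11/10 + (1/2)*9025 + 19855/2) - 1180 = (11/10 + 9025/2 + 19855/2) - 1180 = 144411/10 - 1180 = 132611/10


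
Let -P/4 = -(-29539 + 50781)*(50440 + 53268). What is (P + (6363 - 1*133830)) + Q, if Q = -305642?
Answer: 8811428235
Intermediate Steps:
P = 8811861344 (P = -(-4)*(-29539 + 50781)*(50440 + 53268) = -(-4)*21242*103708 = -(-4)*2202965336 = -4*(-2202965336) = 8811861344)
(P + (6363 - 1*133830)) + Q = (8811861344 + (6363 - 1*133830)) - 305642 = (8811861344 + (6363 - 133830)) - 305642 = (8811861344 - 127467) - 305642 = 8811733877 - 305642 = 8811428235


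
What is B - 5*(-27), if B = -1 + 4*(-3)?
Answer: 122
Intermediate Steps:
B = -13 (B = -1 - 12 = -13)
B - 5*(-27) = -13 - 5*(-27) = -13 + 135 = 122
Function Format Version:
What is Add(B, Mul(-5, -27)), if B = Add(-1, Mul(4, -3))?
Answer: 122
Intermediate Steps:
B = -13 (B = Add(-1, -12) = -13)
Add(B, Mul(-5, -27)) = Add(-13, Mul(-5, -27)) = Add(-13, 135) = 122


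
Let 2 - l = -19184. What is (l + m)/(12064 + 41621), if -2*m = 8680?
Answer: 14846/53685 ≈ 0.27654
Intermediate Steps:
m = -4340 (m = -1/2*8680 = -4340)
l = 19186 (l = 2 - 1*(-19184) = 2 + 19184 = 19186)
(l + m)/(12064 + 41621) = (19186 - 4340)/(12064 + 41621) = 14846/53685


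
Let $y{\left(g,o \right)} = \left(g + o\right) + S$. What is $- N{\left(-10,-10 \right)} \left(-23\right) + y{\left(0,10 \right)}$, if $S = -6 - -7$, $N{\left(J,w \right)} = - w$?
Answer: $241$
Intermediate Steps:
$S = 1$ ($S = -6 + 7 = 1$)
$y{\left(g,o \right)} = 1 + g + o$ ($y{\left(g,o \right)} = \left(g + o\right) + 1 = 1 + g + o$)
$- N{\left(-10,-10 \right)} \left(-23\right) + y{\left(0,10 \right)} = - \left(-1\right) \left(-10\right) \left(-23\right) + \left(1 + 0 + 10\right) = \left(-1\right) 10 \left(-23\right) + 11 = \left(-10\right) \left(-23\right) + 11 = 230 + 11 = 241$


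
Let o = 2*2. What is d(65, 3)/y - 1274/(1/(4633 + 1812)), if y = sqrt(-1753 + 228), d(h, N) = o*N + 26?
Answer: -8210930 - 38*I*sqrt(61)/305 ≈ -8.2109e+6 - 0.97308*I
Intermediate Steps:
o = 4
d(h, N) = 26 + 4*N (d(h, N) = 4*N + 26 = 26 + 4*N)
y = 5*I*sqrt(61) (y = sqrt(-1525) = 5*I*sqrt(61) ≈ 39.051*I)
d(65, 3)/y - 1274/(1/(4633 + 1812)) = (26 + 4*3)/((5*I*sqrt(61))) - 1274/(1/(4633 + 1812)) = (26 + 12)*(-I*sqrt(61)/305) - 1274/(1/6445) = 38*(-I*sqrt(61)/305) - 1274/1/6445 = -38*I*sqrt(61)/305 - 1274*6445 = -38*I*sqrt(61)/305 - 8210930 = -8210930 - 38*I*sqrt(61)/305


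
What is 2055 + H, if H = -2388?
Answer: -333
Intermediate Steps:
2055 + H = 2055 - 2388 = -333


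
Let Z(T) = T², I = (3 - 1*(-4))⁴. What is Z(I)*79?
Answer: 455419279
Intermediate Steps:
I = 2401 (I = (3 + 4)⁴ = 7⁴ = 2401)
Z(I)*79 = 2401²*79 = 5764801*79 = 455419279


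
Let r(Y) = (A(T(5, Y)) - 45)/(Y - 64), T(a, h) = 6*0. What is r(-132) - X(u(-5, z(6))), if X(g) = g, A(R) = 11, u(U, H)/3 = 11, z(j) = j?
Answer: -3217/98 ≈ -32.827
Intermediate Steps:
T(a, h) = 0
u(U, H) = 33 (u(U, H) = 3*11 = 33)
r(Y) = -34/(-64 + Y) (r(Y) = (11 - 45)/(Y - 64) = -34/(-64 + Y))
r(-132) - X(u(-5, z(6))) = -34/(-64 - 132) - 1*33 = -34/(-196) - 33 = -34*(-1/196) - 33 = 17/98 - 33 = -3217/98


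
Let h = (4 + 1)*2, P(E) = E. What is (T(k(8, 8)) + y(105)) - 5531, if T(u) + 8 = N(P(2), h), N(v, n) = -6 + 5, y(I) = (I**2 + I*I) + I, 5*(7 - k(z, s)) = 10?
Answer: 16615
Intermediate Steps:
k(z, s) = 5 (k(z, s) = 7 - 1/5*10 = 7 - 2 = 5)
y(I) = I + 2*I**2 (y(I) = (I**2 + I**2) + I = 2*I**2 + I = I + 2*I**2)
h = 10 (h = 5*2 = 10)
N(v, n) = -1
T(u) = -9 (T(u) = -8 - 1 = -9)
(T(k(8, 8)) + y(105)) - 5531 = (-9 + 105*(1 + 2*105)) - 5531 = (-9 + 105*(1 + 210)) - 5531 = (-9 + 105*211) - 5531 = (-9 + 22155) - 5531 = 22146 - 5531 = 16615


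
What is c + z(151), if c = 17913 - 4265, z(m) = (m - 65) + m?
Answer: 13885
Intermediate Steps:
z(m) = -65 + 2*m (z(m) = (-65 + m) + m = -65 + 2*m)
c = 13648
c + z(151) = 13648 + (-65 + 2*151) = 13648 + (-65 + 302) = 13648 + 237 = 13885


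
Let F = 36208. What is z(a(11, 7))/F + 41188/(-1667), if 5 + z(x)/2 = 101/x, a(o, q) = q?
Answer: -2609781421/105627788 ≈ -24.707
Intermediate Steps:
z(x) = -10 + 202/x (z(x) = -10 + 2*(101/x) = -10 + 202/x)
z(a(11, 7))/F + 41188/(-1667) = (-10 + 202/7)/36208 + 41188/(-1667) = (-10 + 202*(1/7))*(1/36208) + 41188*(-1/1667) = (-10 + 202/7)*(1/36208) - 41188/1667 = (132/7)*(1/36208) - 41188/1667 = 33/63364 - 41188/1667 = -2609781421/105627788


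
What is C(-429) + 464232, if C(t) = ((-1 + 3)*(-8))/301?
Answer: 139733816/301 ≈ 4.6423e+5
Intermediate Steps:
C(t) = -16/301 (C(t) = (2*(-8))*(1/301) = -16*1/301 = -16/301)
C(-429) + 464232 = -16/301 + 464232 = 139733816/301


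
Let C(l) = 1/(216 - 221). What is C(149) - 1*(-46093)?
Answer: 230464/5 ≈ 46093.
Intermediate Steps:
C(l) = -1/5 (C(l) = 1/(-5) = -1/5)
C(149) - 1*(-46093) = -1/5 - 1*(-46093) = -1/5 + 46093 = 230464/5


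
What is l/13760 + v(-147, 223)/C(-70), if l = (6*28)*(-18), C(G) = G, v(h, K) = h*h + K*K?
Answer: -6136391/6020 ≈ -1019.3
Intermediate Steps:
v(h, K) = K**2 + h**2 (v(h, K) = h**2 + K**2 = K**2 + h**2)
l = -3024 (l = 168*(-18) = -3024)
l/13760 + v(-147, 223)/C(-70) = -3024/13760 + (223**2 + (-147)**2)/(-70) = -3024*1/13760 + (49729 + 21609)*(-1/70) = -189/860 + 71338*(-1/70) = -189/860 - 35669/35 = -6136391/6020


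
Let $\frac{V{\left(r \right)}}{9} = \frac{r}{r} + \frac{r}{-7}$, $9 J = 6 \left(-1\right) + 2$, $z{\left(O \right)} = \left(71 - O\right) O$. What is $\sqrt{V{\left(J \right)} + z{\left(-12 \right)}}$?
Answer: $\frac{i \sqrt{48335}}{7} \approx 31.407 i$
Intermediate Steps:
$z{\left(O \right)} = O \left(71 - O\right)$
$J = - \frac{4}{9}$ ($J = \frac{6 \left(-1\right) + 2}{9} = \frac{-6 + 2}{9} = \frac{1}{9} \left(-4\right) = - \frac{4}{9} \approx -0.44444$)
$V{\left(r \right)} = 9 - \frac{9 r}{7}$ ($V{\left(r \right)} = 9 \left(\frac{r}{r} + \frac{r}{-7}\right) = 9 \left(1 + r \left(- \frac{1}{7}\right)\right) = 9 \left(1 - \frac{r}{7}\right) = 9 - \frac{9 r}{7}$)
$\sqrt{V{\left(J \right)} + z{\left(-12 \right)}} = \sqrt{\left(9 - - \frac{4}{7}\right) - 12 \left(71 - -12\right)} = \sqrt{\left(9 + \frac{4}{7}\right) - 12 \left(71 + 12\right)} = \sqrt{\frac{67}{7} - 996} = \sqrt{- \frac{6905}{7}} = \frac{i \sqrt{48335}}{7}$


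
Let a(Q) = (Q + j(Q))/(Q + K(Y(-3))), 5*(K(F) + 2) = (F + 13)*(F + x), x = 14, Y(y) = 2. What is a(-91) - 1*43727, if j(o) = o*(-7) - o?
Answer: -1968352/45 ≈ -43741.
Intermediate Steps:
j(o) = -8*o (j(o) = -7*o - o = -8*o)
K(F) = -2 + (13 + F)*(14 + F)/5 (K(F) = -2 + ((F + 13)*(F + 14))/5 = -2 + ((13 + F)*(14 + F))/5 = -2 + (13 + F)*(14 + F)/5)
a(Q) = -7*Q/(46 + Q) (a(Q) = (Q - 8*Q)/(Q + (172/5 + (1/5)*2**2 + (27/5)*2)) = (-7*Q)/(Q + (172/5 + (1/5)*4 + 54/5)) = (-7*Q)/(Q + (172/5 + 4/5 + 54/5)) = (-7*Q)/(Q + 46) = (-7*Q)/(46 + Q) = -7*Q/(46 + Q))
a(-91) - 1*43727 = -7*(-91)/(46 - 91) - 1*43727 = -7*(-91)/(-45) - 43727 = -7*(-91)*(-1/45) - 43727 = -637/45 - 43727 = -1968352/45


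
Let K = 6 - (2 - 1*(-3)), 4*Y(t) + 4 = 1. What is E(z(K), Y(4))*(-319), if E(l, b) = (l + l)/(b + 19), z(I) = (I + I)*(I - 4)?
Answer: 15312/73 ≈ 209.75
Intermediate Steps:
Y(t) = -¾ (Y(t) = -1 + (¼)*1 = -1 + ¼ = -¾)
K = 1 (K = 6 - (2 + 3) = 6 - 1*5 = 6 - 5 = 1)
z(I) = 2*I*(-4 + I) (z(I) = (2*I)*(-4 + I) = 2*I*(-4 + I))
E(l, b) = 2*l/(19 + b) (E(l, b) = (2*l)/(19 + b) = 2*l/(19 + b))
E(z(K), Y(4))*(-319) = (2*(2*1*(-4 + 1))/(19 - ¾))*(-319) = (2*(2*1*(-3))/(73/4))*(-319) = (2*(-6)*(4/73))*(-319) = -48/73*(-319) = 15312/73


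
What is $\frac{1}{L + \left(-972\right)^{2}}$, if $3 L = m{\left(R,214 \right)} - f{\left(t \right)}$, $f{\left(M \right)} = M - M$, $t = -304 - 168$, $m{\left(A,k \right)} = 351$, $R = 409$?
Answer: $\frac{1}{944901} \approx 1.0583 \cdot 10^{-6}$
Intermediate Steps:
$t = -472$ ($t = -304 - 168 = -472$)
$f{\left(M \right)} = 0$
$L = 117$ ($L = \frac{351 - 0}{3} = \frac{351 + 0}{3} = \frac{1}{3} \cdot 351 = 117$)
$\frac{1}{L + \left(-972\right)^{2}} = \frac{1}{117 + \left(-972\right)^{2}} = \frac{1}{117 + 944784} = \frac{1}{944901}$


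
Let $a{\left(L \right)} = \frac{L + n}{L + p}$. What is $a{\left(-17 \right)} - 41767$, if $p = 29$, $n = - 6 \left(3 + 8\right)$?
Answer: $- \frac{501287}{12} \approx -41774.0$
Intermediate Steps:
$n = -66$ ($n = \left(-6\right) 11 = -66$)
$a{\left(L \right)} = \frac{-66 + L}{29 + L}$ ($a{\left(L \right)} = \frac{L - 66}{L + 29} = \frac{-66 + L}{29 + L}$)
$a{\left(-17 \right)} - 41767 = \frac{-66 - 17}{29 - 17} - 41767 = \frac{1}{12} \left(-83\right) - 41767 = - \frac{83}{12} - 41767 = - \frac{501287}{12}$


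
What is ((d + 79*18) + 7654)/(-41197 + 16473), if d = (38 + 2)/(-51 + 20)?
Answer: -10047/27373 ≈ -0.36704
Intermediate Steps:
d = -40/31 (d = 40/(-31) = 40*(-1/31) = -40/31 ≈ -1.2903)
((d + 79*18) + 7654)/(-41197 + 16473) = ((-40/31 + 79*18) + 7654)/(-41197 + 16473) = ((-40/31 + 1422) + 7654)/(-24724) = (44042/31 + 7654)*(-1/24724) = (281316/31)*(-1/24724) = -10047/27373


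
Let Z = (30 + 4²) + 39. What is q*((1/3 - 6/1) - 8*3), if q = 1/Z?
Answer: -89/255 ≈ -0.34902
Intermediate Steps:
Z = 85 (Z = (30 + 16) + 39 = 46 + 39 = 85)
q = 1/85 ≈ 0.011765
q*((1/3 - 6/1) - 8*3) = ((1/3 - 6/1) - 8*3)/85 = ((1*(⅓) - 6*1) - 24)/85 = ((⅓ - 6) - 24)/85 = (-17/3 - 24)/85 = (1/85)*(-89/3) = -89/255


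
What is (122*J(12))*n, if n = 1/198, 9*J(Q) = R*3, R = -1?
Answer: -61/297 ≈ -0.20539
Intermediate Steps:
J(Q) = -1/3 (J(Q) = (-1*3)/9 = (1/9)*(-3) = -1/3)
n = 1/198 ≈ 0.0050505
(122*J(12))*n = (122*(-1/3))*(1/198) = -122/3*1/198 = -61/297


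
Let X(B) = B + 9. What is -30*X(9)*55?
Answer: -29700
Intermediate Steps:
X(B) = 9 + B
-30*X(9)*55 = -30*(9 + 9)*55 = -30*18*55 = -540*55 = -29700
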